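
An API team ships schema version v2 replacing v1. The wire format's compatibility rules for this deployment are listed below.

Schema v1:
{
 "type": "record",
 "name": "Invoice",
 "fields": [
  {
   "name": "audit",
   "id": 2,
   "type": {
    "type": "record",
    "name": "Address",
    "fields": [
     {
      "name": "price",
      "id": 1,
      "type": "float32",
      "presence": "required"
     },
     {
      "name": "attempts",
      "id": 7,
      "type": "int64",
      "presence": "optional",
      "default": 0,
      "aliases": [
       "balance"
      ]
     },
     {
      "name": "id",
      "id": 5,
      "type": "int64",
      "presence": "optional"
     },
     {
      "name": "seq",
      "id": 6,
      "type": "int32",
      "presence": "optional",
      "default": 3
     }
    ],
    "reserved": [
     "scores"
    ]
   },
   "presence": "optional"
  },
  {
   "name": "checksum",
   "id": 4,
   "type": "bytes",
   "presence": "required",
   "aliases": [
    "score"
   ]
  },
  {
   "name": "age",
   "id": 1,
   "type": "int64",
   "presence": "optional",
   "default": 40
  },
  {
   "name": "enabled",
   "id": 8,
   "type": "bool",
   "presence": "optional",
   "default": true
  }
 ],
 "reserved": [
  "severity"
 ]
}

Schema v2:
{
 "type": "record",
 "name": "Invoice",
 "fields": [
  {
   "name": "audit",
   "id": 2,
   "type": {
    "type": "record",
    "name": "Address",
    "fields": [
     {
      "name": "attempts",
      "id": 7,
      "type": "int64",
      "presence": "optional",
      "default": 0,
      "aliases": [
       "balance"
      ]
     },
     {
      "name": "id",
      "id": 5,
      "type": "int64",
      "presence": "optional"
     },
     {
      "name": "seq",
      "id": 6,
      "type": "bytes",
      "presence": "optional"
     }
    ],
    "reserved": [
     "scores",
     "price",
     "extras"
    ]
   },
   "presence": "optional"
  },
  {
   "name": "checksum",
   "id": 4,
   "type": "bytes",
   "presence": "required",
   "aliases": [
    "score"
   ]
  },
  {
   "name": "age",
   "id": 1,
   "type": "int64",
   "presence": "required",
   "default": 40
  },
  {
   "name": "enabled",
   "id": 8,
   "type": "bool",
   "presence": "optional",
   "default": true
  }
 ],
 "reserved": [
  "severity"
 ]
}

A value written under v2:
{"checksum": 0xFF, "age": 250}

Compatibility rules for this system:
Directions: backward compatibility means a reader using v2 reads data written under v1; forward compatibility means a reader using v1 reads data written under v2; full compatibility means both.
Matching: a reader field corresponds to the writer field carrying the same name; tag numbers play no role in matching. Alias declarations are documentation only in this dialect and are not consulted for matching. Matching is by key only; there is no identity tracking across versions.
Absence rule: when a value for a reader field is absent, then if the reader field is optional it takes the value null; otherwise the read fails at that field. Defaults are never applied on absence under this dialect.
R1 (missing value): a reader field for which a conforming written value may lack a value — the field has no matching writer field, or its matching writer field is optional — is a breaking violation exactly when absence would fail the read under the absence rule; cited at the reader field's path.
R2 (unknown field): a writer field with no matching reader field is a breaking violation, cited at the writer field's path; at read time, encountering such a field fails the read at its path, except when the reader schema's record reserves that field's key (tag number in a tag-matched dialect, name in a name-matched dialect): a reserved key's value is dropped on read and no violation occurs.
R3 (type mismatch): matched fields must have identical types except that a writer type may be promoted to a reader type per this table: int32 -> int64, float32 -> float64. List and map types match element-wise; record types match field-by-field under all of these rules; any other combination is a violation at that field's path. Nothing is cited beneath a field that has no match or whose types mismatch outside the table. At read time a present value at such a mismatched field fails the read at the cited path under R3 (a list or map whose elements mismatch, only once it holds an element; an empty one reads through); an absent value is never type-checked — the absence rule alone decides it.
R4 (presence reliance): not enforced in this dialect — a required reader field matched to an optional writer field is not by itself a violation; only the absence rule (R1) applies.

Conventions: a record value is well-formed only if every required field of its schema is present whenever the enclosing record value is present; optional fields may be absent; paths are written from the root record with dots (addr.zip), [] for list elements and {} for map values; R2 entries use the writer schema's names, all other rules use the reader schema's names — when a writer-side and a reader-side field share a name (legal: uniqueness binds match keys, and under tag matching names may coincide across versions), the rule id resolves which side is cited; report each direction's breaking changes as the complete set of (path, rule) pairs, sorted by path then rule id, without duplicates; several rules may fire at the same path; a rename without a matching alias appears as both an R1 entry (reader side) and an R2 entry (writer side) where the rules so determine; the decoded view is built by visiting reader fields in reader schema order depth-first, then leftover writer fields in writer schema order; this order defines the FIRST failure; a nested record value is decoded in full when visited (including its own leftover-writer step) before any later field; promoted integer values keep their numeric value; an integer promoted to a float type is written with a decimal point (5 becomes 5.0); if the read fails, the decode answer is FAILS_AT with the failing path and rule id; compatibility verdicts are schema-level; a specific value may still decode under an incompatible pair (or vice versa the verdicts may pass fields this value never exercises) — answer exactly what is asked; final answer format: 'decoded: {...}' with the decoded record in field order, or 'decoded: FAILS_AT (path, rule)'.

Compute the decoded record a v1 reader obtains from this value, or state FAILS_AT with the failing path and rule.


decoded: {"audit": null, "checksum": 0xFF, "age": 250, "enabled": null}

each type pair in Invoice: writer, then reader
decoding the Invoice value with the v1 reader:
  audit := null (missing; optional => null)
  checksum := 0xFF
  age := 250
  enabled := null (missing; optional => null)
  => decoded: {"audit": null, "checksum": 0xFF, "age": 250, "enabled": null}
ruling out the remaining Invoice differences:
  removed field price from record Address (its key "price" joins the reserved list) -> shifts the Invoice verdicts, not this decode
  field age in record Invoice: optional changed to required -> shifts the Invoice verdicts, not this decode
  field seq in record Address: type int32 changed to bytes (its default is dropped) -> shifts the Invoice verdicts, not this decode


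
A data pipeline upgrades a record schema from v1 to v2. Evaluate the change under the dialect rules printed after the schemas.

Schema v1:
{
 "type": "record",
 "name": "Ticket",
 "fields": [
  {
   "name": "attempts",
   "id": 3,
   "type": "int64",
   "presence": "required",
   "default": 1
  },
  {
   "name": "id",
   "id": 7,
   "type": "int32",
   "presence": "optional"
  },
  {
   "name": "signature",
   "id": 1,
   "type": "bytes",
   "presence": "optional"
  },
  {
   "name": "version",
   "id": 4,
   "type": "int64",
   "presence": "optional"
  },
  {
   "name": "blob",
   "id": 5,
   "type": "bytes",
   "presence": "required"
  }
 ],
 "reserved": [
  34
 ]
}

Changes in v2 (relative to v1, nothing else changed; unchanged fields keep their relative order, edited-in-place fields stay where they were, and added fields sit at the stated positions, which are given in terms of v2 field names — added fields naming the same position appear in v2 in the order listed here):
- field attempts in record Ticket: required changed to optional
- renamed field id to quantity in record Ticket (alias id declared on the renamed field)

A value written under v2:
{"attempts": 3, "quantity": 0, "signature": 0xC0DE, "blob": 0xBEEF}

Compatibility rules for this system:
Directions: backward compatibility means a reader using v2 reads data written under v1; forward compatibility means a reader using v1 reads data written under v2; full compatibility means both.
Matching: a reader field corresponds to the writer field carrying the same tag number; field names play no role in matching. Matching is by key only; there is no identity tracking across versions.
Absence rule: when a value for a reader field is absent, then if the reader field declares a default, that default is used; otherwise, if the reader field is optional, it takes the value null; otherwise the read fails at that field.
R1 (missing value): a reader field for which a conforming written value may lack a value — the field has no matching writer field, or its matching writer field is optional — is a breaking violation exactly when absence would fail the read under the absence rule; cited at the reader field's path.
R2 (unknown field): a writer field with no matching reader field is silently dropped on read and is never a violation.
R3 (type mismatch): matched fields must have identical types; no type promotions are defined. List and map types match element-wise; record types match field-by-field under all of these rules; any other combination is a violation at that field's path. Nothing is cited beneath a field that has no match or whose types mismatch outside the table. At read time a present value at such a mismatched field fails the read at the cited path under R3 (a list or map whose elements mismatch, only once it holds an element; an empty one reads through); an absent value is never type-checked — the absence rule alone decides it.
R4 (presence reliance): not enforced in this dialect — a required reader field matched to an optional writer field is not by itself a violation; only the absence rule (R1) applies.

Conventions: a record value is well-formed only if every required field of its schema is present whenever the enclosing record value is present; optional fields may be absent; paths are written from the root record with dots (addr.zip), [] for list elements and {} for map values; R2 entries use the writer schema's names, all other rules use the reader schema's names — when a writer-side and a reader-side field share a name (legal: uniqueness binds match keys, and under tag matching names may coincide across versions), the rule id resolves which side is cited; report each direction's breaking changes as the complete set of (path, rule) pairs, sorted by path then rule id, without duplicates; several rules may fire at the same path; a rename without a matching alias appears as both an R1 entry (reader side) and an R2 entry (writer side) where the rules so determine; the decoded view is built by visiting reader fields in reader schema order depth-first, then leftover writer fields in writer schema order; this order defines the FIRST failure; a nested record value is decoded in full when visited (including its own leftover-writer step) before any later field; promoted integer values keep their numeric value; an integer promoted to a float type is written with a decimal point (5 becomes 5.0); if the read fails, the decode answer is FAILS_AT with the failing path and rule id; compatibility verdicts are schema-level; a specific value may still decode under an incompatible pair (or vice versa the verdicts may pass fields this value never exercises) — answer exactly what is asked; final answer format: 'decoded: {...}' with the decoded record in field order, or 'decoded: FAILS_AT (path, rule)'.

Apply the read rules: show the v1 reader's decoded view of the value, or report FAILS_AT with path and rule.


arrows below run writer -> reader for Ticket
decode walk for Ticket under reader schema v1:
  attempts := 3
  id := 0 (from writer quantity)
  signature := 0xC0DE
  version := null (not supplied -> null)
  blob := 0xBEEF
  => decoded: {"attempts": 3, "id": 0, "signature": 0xC0DE, "version": null, "blob": 0xBEEF}
diffs on Ticket not affecting the asked answer:
  field attempts in record Ticket: required changed to optional -> inert under this dialect — no rule fires on Ticket and the result does not move
  renamed field id to quantity in record Ticket (alias id declared on the renamed field) -> inert under this dialect — no rule fires on Ticket and the result does not move

decoded: {"attempts": 3, "id": 0, "signature": 0xC0DE, "version": null, "blob": 0xBEEF}


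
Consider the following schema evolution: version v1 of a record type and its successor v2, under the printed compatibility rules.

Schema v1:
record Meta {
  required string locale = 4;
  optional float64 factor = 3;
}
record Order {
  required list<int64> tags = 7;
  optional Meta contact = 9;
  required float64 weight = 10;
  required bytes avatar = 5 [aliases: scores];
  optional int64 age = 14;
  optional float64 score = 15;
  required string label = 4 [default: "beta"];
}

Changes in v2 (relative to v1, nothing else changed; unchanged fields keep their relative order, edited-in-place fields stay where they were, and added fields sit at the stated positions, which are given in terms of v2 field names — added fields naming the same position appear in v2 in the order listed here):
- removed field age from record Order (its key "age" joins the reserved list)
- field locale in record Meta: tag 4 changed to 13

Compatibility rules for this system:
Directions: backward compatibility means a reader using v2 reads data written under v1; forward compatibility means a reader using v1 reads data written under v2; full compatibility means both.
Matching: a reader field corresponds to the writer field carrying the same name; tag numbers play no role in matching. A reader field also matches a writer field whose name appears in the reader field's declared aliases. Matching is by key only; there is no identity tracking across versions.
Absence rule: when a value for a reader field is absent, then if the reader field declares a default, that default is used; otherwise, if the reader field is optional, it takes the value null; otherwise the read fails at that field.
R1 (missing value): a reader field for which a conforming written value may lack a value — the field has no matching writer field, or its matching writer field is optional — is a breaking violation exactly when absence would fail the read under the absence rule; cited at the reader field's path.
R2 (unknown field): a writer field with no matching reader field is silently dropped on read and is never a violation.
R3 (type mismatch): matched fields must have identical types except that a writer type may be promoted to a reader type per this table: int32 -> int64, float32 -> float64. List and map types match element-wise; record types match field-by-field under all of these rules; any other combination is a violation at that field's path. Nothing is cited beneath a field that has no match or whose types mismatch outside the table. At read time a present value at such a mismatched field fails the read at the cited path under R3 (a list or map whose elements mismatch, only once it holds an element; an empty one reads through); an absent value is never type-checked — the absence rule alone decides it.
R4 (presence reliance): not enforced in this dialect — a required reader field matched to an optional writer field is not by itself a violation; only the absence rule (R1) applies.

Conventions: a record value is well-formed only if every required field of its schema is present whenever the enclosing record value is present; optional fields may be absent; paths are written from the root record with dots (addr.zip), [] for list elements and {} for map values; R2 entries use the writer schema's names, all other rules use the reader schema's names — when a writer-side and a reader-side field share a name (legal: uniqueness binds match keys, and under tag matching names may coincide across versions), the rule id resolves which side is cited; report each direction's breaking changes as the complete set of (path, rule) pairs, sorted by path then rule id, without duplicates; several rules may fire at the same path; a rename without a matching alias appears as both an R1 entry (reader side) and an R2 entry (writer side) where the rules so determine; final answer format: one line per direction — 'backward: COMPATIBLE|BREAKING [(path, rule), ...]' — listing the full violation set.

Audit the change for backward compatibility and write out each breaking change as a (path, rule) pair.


backward: COMPATIBLE []

arrows below run writer -> reader for Order
backward analysis of Order with v2 as reader and v1 as writer:
  list<int64> -> list<int64>, writer required: tags aligns to tags
  Meta -> Meta, writer optional: contact aligns to contact
  float64 -> float64, writer required: weight aligns to weight
  bytes -> bytes, writer required: avatar aligns to avatar
  float64 -> float64, writer optional: score aligns to score
  string -> string, writer required: label aligns to label
  age (writer side), unknown to reader
  string -> string, writer required: contact.locale aligns to contact.locale
  float64 -> float64, writer optional: contact.factor aligns to contact.factor
  nothing fires on Order: backward is COMPATIBLE
ruling out the remaining Order differences:
  removed field age from record Order (its key "age" joins the reserved list) -> no rule fires on it in Order's dialect; the asked verdict holds
  field locale in record Meta: tag 4 changed to 13 -> no rule fires on it in Order's dialect; the asked verdict holds


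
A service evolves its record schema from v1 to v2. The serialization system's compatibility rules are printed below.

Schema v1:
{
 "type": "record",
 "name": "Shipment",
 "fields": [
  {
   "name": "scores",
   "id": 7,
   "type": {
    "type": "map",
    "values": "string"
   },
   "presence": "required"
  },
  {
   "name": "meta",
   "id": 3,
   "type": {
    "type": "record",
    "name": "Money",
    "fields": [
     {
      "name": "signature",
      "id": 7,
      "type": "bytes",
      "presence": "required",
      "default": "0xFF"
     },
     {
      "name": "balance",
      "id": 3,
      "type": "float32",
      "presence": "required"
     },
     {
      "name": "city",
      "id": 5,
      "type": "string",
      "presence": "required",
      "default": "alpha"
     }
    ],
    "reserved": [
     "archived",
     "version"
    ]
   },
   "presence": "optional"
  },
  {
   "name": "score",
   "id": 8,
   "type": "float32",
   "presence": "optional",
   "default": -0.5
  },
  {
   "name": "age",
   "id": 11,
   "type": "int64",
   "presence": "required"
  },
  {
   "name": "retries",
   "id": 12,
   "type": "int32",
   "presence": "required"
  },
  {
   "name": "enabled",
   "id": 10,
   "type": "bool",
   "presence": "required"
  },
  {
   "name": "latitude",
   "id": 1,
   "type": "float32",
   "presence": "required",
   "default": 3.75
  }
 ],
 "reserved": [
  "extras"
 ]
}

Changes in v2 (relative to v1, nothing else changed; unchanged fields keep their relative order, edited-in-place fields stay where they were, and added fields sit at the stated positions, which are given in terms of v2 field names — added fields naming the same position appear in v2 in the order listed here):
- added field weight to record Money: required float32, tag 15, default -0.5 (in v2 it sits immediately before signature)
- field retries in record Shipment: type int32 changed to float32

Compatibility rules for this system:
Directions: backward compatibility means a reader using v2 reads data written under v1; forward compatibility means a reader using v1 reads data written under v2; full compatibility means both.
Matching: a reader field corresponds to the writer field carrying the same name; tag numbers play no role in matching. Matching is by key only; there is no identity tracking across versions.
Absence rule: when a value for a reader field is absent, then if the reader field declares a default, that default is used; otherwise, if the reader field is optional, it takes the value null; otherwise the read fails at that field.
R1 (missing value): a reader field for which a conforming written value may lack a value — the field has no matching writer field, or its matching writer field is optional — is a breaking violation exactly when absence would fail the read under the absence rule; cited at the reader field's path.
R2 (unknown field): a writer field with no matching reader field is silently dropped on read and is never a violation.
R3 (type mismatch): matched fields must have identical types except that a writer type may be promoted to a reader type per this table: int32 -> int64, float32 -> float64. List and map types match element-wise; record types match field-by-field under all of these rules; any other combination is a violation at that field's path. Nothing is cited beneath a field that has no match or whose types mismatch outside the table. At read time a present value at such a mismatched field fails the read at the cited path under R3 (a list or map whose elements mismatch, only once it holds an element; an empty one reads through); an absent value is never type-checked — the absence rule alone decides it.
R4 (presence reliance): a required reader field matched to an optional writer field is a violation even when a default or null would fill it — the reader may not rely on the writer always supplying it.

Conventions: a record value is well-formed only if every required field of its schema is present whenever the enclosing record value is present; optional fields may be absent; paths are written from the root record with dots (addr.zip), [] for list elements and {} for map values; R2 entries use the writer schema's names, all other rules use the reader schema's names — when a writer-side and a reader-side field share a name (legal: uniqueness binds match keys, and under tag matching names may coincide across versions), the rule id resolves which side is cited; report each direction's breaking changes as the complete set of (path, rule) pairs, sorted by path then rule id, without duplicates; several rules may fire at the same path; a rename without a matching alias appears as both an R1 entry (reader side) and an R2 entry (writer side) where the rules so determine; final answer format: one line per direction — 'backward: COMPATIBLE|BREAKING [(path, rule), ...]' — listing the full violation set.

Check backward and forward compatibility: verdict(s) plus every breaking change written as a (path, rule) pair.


each type pair in Shipment: writer, then reader
backward analysis of Shipment with v2 as reader and v1 as writer:
  scores: map<string, string> -> map<string, string>, writer required; from scores
  meta: Money -> Money, writer optional; from meta
  score: float32 -> float32, writer optional; from score
  age: int64 -> int64, writer required; from age
  retries: int32 -> float32, writer required; from retries
  enabled: bool -> bool, writer required; from enabled
  latitude: float32 -> float32, writer required; from latitude
  meta.weight: no writer-side match
  meta.signature: bytes -> bytes, writer required; from meta.signature
  meta.balance: float32 -> float32, writer required; from meta.balance
  meta.city: string -> string, writer required; from meta.city
  R3 fires at retries
  => backward verdict for Shipment: BREAKING, 1 violation(s)
forward analysis of Shipment with v1 as reader and v2 as writer:
  scores: map<string, string> -> map<string, string>, writer required; from scores
  meta: Money -> Money, writer optional; from meta
  score: float32 -> float32, writer optional; from score
  age: int64 -> int64, writer required; from age
  retries: float32 -> int32, writer required; from retries
  enabled: bool -> bool, writer required; from enabled
  latitude: float32 -> float32, writer required; from latitude
  meta.signature: bytes -> bytes, writer required; from meta.signature
  meta.balance: float32 -> float32, writer required; from meta.balance
  meta.city: string -> string, writer required; from meta.city
  writer field meta.weight has no reader counterpart
  R3 fires at retries
  => forward verdict for Shipment: BREAKING, 1 violation(s)

backward: BREAKING [(retries, R3)]; forward: BREAKING [(retries, R3)]


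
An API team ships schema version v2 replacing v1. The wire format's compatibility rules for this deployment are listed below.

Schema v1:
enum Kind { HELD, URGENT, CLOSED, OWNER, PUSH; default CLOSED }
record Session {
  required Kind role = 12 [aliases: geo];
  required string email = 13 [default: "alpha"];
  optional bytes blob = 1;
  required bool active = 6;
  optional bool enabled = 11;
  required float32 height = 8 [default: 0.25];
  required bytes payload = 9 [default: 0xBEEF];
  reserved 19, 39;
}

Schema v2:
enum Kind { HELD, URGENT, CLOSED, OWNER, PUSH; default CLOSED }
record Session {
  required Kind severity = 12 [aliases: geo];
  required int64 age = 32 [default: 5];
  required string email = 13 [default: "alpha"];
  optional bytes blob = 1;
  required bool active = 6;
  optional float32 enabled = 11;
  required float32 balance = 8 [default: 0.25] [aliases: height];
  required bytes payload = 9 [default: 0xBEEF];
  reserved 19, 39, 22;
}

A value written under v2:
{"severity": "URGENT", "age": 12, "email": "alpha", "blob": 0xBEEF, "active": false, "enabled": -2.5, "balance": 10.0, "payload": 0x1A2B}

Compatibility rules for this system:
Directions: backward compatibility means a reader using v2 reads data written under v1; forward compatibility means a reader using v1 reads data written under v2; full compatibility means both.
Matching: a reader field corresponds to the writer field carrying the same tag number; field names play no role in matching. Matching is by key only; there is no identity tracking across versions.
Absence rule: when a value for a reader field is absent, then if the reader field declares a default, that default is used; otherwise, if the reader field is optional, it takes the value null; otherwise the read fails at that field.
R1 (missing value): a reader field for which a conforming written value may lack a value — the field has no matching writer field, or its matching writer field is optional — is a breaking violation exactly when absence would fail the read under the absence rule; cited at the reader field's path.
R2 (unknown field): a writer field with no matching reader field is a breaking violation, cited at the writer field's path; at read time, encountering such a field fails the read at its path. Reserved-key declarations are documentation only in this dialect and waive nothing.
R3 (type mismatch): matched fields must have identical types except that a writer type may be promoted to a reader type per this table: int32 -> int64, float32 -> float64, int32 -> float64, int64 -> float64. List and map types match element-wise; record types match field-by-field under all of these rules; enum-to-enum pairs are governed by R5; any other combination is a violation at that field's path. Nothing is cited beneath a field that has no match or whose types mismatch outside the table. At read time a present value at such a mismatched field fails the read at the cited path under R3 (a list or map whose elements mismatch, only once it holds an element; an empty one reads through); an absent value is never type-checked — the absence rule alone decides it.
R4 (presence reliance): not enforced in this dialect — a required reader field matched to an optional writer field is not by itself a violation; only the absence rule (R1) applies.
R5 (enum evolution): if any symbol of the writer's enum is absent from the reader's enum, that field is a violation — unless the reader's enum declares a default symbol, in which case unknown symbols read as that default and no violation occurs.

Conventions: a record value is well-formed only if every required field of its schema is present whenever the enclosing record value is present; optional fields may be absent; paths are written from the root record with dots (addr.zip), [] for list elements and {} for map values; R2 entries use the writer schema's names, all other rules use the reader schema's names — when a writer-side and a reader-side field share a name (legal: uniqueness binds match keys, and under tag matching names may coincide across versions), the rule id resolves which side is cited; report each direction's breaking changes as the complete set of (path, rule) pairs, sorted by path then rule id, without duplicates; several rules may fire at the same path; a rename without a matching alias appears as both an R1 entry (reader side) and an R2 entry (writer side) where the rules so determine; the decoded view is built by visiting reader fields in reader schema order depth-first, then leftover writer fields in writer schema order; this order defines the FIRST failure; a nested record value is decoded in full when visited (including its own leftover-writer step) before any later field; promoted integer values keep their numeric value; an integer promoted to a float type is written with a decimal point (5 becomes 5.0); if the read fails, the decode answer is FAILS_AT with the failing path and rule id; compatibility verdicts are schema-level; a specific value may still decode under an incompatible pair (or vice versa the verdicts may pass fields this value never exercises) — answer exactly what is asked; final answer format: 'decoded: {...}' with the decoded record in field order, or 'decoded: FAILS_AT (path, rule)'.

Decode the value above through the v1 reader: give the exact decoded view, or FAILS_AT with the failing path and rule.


in Session below, arrows point writer -> reader
decode (reader v1):
  role := "URGENT" (from writer severity)
  email := "alpha"
  blob := 0xBEEF
  active := false
  read fails at enabled under R3
  => FAILS_AT (enabled, R3)
the rest of the Session diff is inert for this question:
  added field age to record Session: required int64, tag 32, default 5 (in v2 it sits immediately before email) -> a verdict-level change on Session — the shown value reads the same
  renamed field role to severity in record Session -> inert under this dialect — no rule fires on Session and the result does not move
  renamed field height to balance in record Session (alias height declared on the renamed field) -> inert under this dialect — no rule fires on Session and the result does not move

decoded: FAILS_AT (enabled, R3)


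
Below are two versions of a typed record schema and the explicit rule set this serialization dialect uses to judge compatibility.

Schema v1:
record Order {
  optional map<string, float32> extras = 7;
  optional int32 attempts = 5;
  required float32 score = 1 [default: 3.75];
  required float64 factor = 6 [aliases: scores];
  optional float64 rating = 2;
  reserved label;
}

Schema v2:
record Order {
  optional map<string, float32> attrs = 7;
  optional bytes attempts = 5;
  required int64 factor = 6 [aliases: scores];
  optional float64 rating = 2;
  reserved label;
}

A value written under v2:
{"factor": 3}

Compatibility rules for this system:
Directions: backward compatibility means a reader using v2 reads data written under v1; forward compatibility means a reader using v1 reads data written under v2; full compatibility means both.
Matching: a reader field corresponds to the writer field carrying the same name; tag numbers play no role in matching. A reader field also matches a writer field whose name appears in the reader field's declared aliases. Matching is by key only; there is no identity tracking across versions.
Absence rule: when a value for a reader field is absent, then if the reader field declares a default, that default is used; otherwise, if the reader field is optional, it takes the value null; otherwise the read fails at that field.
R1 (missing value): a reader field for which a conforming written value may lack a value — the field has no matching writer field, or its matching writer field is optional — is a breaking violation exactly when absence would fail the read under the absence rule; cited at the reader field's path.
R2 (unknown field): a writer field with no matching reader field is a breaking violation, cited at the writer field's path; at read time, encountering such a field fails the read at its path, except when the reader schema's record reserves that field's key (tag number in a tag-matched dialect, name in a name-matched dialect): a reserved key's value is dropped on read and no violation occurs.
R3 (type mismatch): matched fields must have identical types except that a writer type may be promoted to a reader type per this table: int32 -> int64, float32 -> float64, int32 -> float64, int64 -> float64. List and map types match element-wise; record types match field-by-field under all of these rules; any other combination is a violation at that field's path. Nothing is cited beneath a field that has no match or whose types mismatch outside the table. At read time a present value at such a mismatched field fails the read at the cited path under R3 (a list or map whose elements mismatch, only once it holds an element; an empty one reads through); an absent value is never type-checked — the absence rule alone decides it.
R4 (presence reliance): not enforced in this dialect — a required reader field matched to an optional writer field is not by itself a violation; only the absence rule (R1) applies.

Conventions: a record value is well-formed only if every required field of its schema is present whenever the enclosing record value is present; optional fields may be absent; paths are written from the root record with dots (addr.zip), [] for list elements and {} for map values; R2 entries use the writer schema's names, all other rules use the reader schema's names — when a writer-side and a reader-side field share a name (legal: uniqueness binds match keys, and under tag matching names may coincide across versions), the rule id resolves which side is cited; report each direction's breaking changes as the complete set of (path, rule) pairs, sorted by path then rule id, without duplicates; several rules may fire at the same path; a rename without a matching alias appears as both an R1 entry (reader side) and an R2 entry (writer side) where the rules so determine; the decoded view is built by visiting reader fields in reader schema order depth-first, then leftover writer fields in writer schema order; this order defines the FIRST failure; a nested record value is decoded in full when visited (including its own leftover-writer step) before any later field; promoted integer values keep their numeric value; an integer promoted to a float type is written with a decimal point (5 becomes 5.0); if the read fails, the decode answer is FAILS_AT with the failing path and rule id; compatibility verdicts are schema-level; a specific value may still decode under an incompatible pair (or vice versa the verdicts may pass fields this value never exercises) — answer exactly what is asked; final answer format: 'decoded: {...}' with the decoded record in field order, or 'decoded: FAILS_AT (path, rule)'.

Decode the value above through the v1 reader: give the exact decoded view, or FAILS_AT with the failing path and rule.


decoded: {"extras": null, "attempts": null, "score": 3.75, "factor": 3.0, "rating": null}

the writer's type comes first in each Order pair
migrating the Order value to v1:
  extras := null (not supplied -> null)
  attempts := null (not supplied -> null)
  score := 3.75 (no value, default fills)
  factor := 3.0 (int64 -> float64)
  rating := null (not supplied -> null)
  => decoded: {"extras": null, "attempts": null, "score": 3.75, "factor": 3.0, "rating": null}
ruling out the remaining Order differences:
  field factor in record Order: type float64 changed to int64 -> shifts the Order verdicts, not this decode
  field attempts in record Order: type int32 changed to bytes -> shifts the Order verdicts, not this decode
  renamed field extras to attrs in record Order -> shifts the Order verdicts, not this decode
  removed field score from record Order -> shifts the Order verdicts, not this decode


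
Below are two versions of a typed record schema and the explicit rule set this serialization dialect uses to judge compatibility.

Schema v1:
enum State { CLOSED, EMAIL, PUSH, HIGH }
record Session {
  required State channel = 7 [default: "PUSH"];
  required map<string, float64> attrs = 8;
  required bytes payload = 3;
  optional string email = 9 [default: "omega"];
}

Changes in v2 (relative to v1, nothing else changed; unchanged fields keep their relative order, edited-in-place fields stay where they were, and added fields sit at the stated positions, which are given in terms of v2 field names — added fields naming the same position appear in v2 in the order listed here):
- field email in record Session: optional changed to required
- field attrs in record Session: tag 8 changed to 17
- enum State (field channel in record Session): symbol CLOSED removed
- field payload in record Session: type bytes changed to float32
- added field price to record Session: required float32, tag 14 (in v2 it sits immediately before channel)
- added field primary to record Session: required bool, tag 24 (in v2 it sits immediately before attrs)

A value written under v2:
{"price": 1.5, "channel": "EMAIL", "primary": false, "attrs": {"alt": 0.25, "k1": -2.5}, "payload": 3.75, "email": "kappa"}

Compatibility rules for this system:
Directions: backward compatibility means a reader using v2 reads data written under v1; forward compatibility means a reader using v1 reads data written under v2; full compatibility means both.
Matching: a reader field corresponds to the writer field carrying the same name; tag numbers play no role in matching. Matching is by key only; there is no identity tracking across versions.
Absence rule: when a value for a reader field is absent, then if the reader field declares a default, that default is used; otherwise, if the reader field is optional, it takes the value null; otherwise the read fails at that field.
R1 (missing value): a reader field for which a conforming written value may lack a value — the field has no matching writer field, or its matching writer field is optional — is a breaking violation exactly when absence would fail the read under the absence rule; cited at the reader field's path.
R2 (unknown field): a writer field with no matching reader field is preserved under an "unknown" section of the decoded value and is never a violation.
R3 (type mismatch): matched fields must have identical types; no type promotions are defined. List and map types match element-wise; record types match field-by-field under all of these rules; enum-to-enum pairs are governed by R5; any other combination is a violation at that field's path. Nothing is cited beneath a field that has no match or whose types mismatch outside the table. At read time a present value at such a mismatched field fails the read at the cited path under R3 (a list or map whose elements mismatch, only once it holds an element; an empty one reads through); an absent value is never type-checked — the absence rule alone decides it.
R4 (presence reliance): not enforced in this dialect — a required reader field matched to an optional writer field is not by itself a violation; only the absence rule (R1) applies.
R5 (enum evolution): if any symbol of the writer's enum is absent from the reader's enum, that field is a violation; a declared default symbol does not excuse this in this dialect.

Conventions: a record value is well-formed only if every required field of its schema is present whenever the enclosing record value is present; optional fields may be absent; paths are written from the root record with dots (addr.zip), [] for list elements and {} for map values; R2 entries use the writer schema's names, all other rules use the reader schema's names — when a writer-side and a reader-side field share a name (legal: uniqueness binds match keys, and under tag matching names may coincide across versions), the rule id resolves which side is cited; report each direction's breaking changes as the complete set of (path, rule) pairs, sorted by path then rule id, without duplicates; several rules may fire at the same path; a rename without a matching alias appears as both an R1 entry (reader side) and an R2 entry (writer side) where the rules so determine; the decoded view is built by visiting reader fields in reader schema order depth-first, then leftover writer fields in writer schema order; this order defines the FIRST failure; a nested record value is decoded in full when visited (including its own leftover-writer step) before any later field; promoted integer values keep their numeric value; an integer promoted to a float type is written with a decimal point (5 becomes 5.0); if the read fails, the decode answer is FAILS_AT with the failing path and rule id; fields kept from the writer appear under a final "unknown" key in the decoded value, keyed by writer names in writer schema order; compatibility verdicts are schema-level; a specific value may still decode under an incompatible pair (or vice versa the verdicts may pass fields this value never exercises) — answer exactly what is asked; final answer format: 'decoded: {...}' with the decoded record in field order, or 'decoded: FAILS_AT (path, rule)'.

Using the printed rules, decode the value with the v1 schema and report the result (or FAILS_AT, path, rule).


decoded: FAILS_AT (payload, R3)

arrows below run writer -> reader for Session
decode walk for Session under reader schema v1:
  channel := "EMAIL"
  attrs := {"alt": 0.25, "k1": -2.5}
  read fails at payload under R3
  => FAILS_AT (payload, R3)
ruling out the remaining Session differences:
  field email in record Session: optional changed to required -> triggers nothing under the printed rules; the Session answer is the same either way
  field attrs in record Session: tag 8 changed to 17 -> triggers nothing under the printed rules; the Session answer is the same either way
  enum State (field channel in record Session): symbol CLOSED removed -> schema-level compatibility only; this Session value's decode is unchanged
  added field primary to record Session: required bool, tag 24 (in v2 it sits immediately before attrs) -> schema-level compatibility only; this Session value's decode is unchanged
  added field price to record Session: required float32, tag 14 (in v2 it sits immediately before channel) -> schema-level compatibility only; this Session value's decode is unchanged
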